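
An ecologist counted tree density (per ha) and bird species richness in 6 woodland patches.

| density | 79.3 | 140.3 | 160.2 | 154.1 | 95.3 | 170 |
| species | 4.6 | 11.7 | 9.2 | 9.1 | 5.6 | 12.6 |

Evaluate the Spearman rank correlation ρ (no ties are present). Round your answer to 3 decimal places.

Rank density: 1, 3, 5, 4, 2, 6
Rank species: 1, 5, 4, 3, 2, 6
d = rank(density) − rank(species): 0, -2, 1, 1, 0, 0; Σd² = 6
ρ = 1 − 6Σd² / [n(n²−1)] = 1 − 6×6 / (6×35) = 1 − 36/210 ≈ 0.829

0.829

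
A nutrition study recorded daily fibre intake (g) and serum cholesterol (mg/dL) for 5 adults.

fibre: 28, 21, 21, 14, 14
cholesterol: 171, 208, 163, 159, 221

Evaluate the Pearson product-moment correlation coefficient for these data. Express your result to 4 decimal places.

-0.2607

n = 5, Σx = 98, Σy = 922, Σx² = 2058, Σy² = 173196, Σxy = 17899
nΣxy − ΣxΣy = 89495 − 90356 = -861
nΣx² − (Σx)² = 10290 − 9604 = 686; nΣy² − (Σy)² = 865980 − 850084 = 15896
r = -861 / √(686 × 15896) = -861 / 3302.2199 ≈ -0.2607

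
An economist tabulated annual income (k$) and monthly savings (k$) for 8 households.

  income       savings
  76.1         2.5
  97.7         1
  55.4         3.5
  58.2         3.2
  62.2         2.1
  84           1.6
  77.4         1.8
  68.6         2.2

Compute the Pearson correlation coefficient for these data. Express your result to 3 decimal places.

-0.895

n = 8, Σx = 579.6, Σy = 17.9, Σx² = 43414.46, Σy² = 44.79, Σxy = 1223.35
nΣxy − ΣxΣy = 9786.8 − 10374.84 = -588.04
nΣx² − (Σx)² = 347315.68 − 335936.16 = 11379.52; nΣy² − (Σy)² = 358.32 − 320.41 = 37.91
r = -588.04 / √(11379.52 × 37.91) = -588.04 / 656.8087 ≈ -0.895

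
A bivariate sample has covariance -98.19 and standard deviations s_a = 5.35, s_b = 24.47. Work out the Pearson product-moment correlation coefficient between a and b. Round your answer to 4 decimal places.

r = Cov(a,b) / (s_a · s_b) = -98.19 / (5.35 × 24.47)
  = -98.19 / 130.9145 ≈ -0.7500

-0.7500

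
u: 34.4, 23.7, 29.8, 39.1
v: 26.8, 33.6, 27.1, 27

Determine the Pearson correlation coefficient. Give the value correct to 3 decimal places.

n = 4, Σu = 127, Σv = 114.5, Σu² = 4161.9, Σv² = 3310.61, Σuv = 3581.52
nΣuv − ΣuΣv = 14326.08 − 14541.5 = -215.42
nΣu² − (Σu)² = 16647.6 − 16129 = 518.6; nΣv² − (Σv)² = 13242.44 − 13110.25 = 132.19
r = -215.42 / √(518.6 × 132.19) = -215.42 / 261.8277 ≈ -0.823

-0.823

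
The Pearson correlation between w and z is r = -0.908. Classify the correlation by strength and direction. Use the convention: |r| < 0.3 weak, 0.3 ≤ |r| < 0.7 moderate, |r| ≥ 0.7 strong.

strong negative

r = -0.908 < 0 so the relationship is negative.
|r| = 0.908, which falls in the strong range.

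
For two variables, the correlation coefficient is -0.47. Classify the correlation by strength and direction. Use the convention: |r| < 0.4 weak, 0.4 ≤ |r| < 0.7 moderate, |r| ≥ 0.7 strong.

moderate negative

r = -0.47 < 0 so the relationship is negative.
|r| = 0.47, which falls in the moderate range.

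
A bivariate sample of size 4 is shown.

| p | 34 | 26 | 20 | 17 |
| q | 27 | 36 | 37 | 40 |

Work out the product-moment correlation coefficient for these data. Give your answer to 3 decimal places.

-0.961

n = 4, Σp = 97, Σq = 140, Σp² = 2521, Σq² = 4994, Σpq = 3274
nΣpq − ΣpΣq = 13096 − 13580 = -484
nΣp² − (Σp)² = 10084 − 9409 = 675; nΣq² − (Σq)² = 19976 − 19600 = 376
r = -484 / √(675 × 376) = -484 / 503.7857 ≈ -0.961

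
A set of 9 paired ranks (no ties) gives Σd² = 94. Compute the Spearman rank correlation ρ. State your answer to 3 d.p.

0.217

ρ = 1 − 6Σd² / [n(n²−1)] = 1 − 6×94 / (9×80)
  = 1 − 564/720 = 1 − 0.7833 ≈ 0.217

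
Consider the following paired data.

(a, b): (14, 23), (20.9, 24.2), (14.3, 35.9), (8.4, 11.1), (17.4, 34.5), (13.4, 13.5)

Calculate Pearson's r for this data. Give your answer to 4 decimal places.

n = 6, Σa = 88.4, Σb = 142.2, Σa² = 1390.18, Σb² = 3899.16, Σab = 2215.59
nΣab − ΣaΣb = 13293.54 − 12570.48 = 723.06
nΣa² − (Σa)² = 8341.08 − 7814.56 = 526.52; nΣb² − (Σb)² = 23394.96 − 20220.84 = 3174.12
r = 723.06 / √(526.52 × 3174.12) = 723.06 / 1292.7636 ≈ 0.5593

0.5593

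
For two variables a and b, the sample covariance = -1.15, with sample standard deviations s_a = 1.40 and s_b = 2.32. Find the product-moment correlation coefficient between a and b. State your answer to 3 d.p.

r = Cov(a,b) / (s_a · s_b) = -1.15 / (1.40 × 2.32)
  = -1.15 / 3.2480 ≈ -0.354

-0.354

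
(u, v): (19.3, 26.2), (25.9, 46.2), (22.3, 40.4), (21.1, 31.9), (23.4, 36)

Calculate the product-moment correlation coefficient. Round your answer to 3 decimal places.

0.932

n = 5, Σu = 112, Σv = 180.7, Σu² = 2533.36, Σv² = 6766.65, Σuv = 4118.65
nΣuv − ΣuΣv = 20593.25 − 20238.4 = 354.85
nΣu² − (Σu)² = 12666.8 − 12544 = 122.8; nΣv² − (Σv)² = 33833.25 − 32652.49 = 1180.76
r = 354.85 / √(122.8 × 1180.76) = 354.85 / 380.7851 ≈ 0.932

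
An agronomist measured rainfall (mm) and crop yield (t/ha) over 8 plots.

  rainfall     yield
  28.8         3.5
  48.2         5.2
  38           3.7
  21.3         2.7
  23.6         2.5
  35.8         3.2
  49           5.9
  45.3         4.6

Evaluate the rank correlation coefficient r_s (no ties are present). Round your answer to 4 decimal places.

0.9524

Rank rainfall: 3, 7, 5, 1, 2, 4, 8, 6
Rank yield: 4, 7, 5, 2, 1, 3, 8, 6
d = rank(rainfall) − rank(yield): -1, 0, 0, -1, 1, 1, 0, 0; Σd² = 4
ρ = 1 − 6Σd² / [n(n²−1)] = 1 − 6×4 / (8×63) = 1 − 24/504 ≈ 0.9524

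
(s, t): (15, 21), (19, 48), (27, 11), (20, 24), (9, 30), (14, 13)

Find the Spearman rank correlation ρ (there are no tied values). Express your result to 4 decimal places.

-0.3143

Rank s: 3, 4, 6, 5, 1, 2
Rank t: 3, 6, 1, 4, 5, 2
d = rank(s) − rank(t): 0, -2, 5, 1, -4, 0; Σd² = 46
ρ = 1 − 6Σd² / [n(n²−1)] = 1 − 6×46 / (6×35) = 1 − 276/210 ≈ -0.3143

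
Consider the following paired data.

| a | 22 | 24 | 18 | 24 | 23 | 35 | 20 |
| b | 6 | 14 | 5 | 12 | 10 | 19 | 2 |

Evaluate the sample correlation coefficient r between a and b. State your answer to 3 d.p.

0.882

n = 7, Σa = 166, Σb = 68, Σa² = 4114, Σb² = 866, Σab = 1781
nΣab − ΣaΣb = 12467 − 11288 = 1179
nΣa² − (Σa)² = 28798 − 27556 = 1242; nΣb² − (Σb)² = 6062 − 4624 = 1438
r = 1179 / √(1242 × 1438) = 1179 / 1336.4116 ≈ 0.882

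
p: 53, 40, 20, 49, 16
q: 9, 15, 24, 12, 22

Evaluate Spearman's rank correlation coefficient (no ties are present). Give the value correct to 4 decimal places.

-0.9000

Rank p: 5, 3, 2, 4, 1
Rank q: 1, 3, 5, 2, 4
d = rank(p) − rank(q): 4, 0, -3, 2, -3; Σd² = 38
ρ = 1 − 6Σd² / [n(n²−1)] = 1 − 6×38 / (5×24) = 1 − 228/120 ≈ -0.9000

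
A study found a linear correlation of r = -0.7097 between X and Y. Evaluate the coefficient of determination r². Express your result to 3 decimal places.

r² = (-0.7097)² = 0.504

0.504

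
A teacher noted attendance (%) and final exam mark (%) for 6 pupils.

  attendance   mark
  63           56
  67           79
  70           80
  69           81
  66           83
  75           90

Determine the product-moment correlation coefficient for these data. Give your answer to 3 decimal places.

0.805

n = 6, Σx = 410, Σy = 469, Σx² = 28100, Σy² = 37327, Σxy = 32238
nΣxy − ΣxΣy = 193428 − 192290 = 1138
nΣx² − (Σx)² = 168600 − 168100 = 500; nΣy² − (Σy)² = 223962 − 219961 = 4001
r = 1138 / √(500 × 4001) = 1138 / 1414.3903 ≈ 0.805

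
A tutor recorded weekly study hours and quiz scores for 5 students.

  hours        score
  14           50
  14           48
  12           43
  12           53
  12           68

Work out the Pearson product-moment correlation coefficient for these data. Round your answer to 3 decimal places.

-0.328

n = 5, Σx = 64, Σy = 262, Σx² = 824, Σy² = 14086, Σxy = 3340
nΣxy − ΣxΣy = 16700 − 16768 = -68
nΣx² − (Σx)² = 4120 − 4096 = 24; nΣy² − (Σy)² = 70430 − 68644 = 1786
r = -68 / √(24 × 1786) = -68 / 207.0362 ≈ -0.328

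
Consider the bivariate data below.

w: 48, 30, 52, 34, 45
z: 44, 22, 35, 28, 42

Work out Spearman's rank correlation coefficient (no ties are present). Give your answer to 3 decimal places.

0.700

Rank w: 4, 1, 5, 2, 3
Rank z: 5, 1, 3, 2, 4
d = rank(w) − rank(z): -1, 0, 2, 0, -1; Σd² = 6
ρ = 1 − 6Σd² / [n(n²−1)] = 1 − 6×6 / (5×24) = 1 − 36/120 ≈ 0.700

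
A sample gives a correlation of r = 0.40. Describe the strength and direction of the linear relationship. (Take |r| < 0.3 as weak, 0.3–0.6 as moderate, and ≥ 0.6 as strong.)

moderate positive

r = 0.40 > 0 so the relationship is positive.
|r| = 0.40, which falls in the moderate range.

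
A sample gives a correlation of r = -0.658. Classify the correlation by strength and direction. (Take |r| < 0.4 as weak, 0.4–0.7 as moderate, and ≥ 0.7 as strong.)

r = -0.658 < 0 so the relationship is negative.
|r| = 0.658, which falls in the moderate range.

moderate negative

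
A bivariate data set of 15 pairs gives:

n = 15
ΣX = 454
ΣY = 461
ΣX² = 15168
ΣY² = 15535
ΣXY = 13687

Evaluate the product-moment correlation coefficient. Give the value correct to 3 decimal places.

-0.190

r = (nΣXY − ΣXΣY) / √[(nΣX² − (ΣX)²)(nΣY² − (ΣY)²)]
Numerator: 15×13687 − 454×461 = -3989
Denominator: √[(227520 − 206116)(233025 − 212521)] = √[21404 × 20504] = 20949.1674
r = -3989 / 20949.1674 ≈ -0.190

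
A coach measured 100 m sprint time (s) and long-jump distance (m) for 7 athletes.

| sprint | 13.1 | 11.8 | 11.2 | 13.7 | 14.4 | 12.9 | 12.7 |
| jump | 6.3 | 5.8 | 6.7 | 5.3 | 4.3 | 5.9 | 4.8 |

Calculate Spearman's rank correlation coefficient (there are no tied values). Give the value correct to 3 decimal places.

-0.571

Rank sprint: 5, 2, 1, 6, 7, 4, 3
Rank jump: 6, 4, 7, 3, 1, 5, 2
d = rank(sprint) − rank(jump): -1, -2, -6, 3, 6, -1, 1; Σd² = 88
ρ = 1 − 6Σd² / [n(n²−1)] = 1 − 6×88 / (7×48) = 1 − 528/336 ≈ -0.571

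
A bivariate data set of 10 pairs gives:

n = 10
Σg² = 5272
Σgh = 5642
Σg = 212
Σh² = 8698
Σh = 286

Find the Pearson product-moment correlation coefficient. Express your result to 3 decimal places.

r = (nΣgh − ΣgΣh) / √[(nΣg² − (Σg)²)(nΣh² − (Σh)²)]
Numerator: 10×5642 − 212×286 = -4212
Denominator: √[(52720 − 44944)(86980 − 81796)] = √[7776 × 5184] = 6349.0774
r = -4212 / 6349.0774 ≈ -0.663

-0.663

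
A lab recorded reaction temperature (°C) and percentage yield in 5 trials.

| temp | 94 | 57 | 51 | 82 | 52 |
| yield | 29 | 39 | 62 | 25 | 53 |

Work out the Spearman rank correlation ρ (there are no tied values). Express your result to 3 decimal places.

-0.900

Rank temp: 5, 3, 1, 4, 2
Rank yield: 2, 3, 5, 1, 4
d = rank(temp) − rank(yield): 3, 0, -4, 3, -2; Σd² = 38
ρ = 1 − 6Σd² / [n(n²−1)] = 1 − 6×38 / (5×24) = 1 − 228/120 ≈ -0.900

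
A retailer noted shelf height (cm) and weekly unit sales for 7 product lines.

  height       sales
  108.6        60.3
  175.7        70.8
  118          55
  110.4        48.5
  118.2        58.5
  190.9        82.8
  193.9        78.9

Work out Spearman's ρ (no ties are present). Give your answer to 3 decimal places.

Rank height: 1, 5, 3, 2, 4, 6, 7
Rank sales: 4, 5, 2, 1, 3, 7, 6
d = rank(height) − rank(sales): -3, 0, 1, 1, 1, -1, 1; Σd² = 14
ρ = 1 − 6Σd² / [n(n²−1)] = 1 − 6×14 / (7×48) = 1 − 84/336 ≈ 0.750

0.750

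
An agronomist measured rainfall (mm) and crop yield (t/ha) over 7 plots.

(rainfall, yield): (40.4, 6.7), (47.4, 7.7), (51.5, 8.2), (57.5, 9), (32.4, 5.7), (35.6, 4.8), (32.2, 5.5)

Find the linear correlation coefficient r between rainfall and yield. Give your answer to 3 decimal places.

n = 7, Σx = 297, Σy = 47.6, Σx² = 13191.38, Σy² = 338.2, Σxy = 2108.12
nΣxy − ΣxΣy = 14756.84 − 14137.2 = 619.64
nΣx² − (Σx)² = 92339.66 − 88209 = 4130.66; nΣy² − (Σy)² = 2367.4 − 2265.76 = 101.64
r = 619.64 / √(4130.66 × 101.64) = 619.64 / 647.9508 ≈ 0.956

0.956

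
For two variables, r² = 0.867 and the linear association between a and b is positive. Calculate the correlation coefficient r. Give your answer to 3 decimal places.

0.931

|r| = √0.867 = 0.931
The association is positive, so r = 0.931.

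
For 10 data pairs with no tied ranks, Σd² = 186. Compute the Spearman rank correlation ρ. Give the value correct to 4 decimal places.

ρ = 1 − 6Σd² / [n(n²−1)] = 1 − 6×186 / (10×99)
  = 1 − 1116/990 = 1 − 1.12727 ≈ -0.1273

-0.1273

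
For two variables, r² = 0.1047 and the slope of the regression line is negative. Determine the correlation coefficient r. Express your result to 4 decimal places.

|r| = √0.1047 = 0.3236
The association is negative, so r = −0.3236.

-0.3236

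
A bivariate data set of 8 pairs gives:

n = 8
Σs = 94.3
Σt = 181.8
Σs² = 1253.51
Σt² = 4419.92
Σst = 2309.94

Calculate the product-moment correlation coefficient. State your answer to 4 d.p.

0.8251

r = (nΣst − ΣsΣt) / √[(nΣs² − (Σs)²)(nΣt² − (Σt)²)]
Numerator: 8×2309.94 − 94.3×181.8 = 1335.78
Denominator: √[(10028.08 − 8892.49)(35359.36 − 33051.24)] = √[1135.59 × 2308.12] = 1618.9744
r = 1335.78 / 1618.9744 ≈ 0.8251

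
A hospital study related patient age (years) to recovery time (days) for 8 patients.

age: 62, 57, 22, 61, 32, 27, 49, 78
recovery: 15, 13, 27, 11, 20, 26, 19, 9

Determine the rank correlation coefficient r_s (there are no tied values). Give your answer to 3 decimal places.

-0.929

Rank age: 7, 5, 1, 6, 3, 2, 4, 8
Rank recovery: 4, 3, 8, 2, 6, 7, 5, 1
d = rank(age) − rank(recovery): 3, 2, -7, 4, -3, -5, -1, 7; Σd² = 162
ρ = 1 − 6Σd² / [n(n²−1)] = 1 − 6×162 / (8×63) = 1 − 972/504 ≈ -0.929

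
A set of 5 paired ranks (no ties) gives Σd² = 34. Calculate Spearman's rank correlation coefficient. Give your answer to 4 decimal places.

ρ = 1 − 6Σd² / [n(n²−1)] = 1 − 6×34 / (5×24)
  = 1 − 204/120 = 1 − 1.70000 ≈ -0.7000

-0.7000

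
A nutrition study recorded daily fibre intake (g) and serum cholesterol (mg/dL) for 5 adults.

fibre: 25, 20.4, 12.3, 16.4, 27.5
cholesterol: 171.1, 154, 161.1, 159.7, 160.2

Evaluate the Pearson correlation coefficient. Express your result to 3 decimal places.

0.296

n = 5, Σx = 101.6, Σy = 806.1, Σx² = 2217.66, Σy² = 130112.55, Σxy = 16425.21
nΣxy − ΣxΣy = 82126.05 − 81899.76 = 226.29
nΣx² − (Σx)² = 11088.3 − 10322.56 = 765.74; nΣy² − (Σy)² = 650562.75 − 649797.21 = 765.54
r = 226.29 / √(765.74 × 765.54) = 226.29 / 765.6400 ≈ 0.296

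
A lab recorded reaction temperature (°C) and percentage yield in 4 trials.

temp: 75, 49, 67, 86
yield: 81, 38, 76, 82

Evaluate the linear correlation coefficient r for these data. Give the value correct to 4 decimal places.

n = 4, Σx = 277, Σy = 277, Σx² = 19911, Σy² = 20505, Σxy = 20081
nΣxy − ΣxΣy = 80324 − 76729 = 3595
nΣx² − (Σx)² = 79644 − 76729 = 2915; nΣy² − (Σy)² = 82020 − 76729 = 5291
r = 3595 / √(2915 × 5291) = 3595 / 3927.2465 ≈ 0.9154

0.9154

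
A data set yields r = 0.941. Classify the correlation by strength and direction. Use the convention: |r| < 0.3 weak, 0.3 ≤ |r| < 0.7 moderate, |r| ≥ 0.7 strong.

strong positive

r = 0.941 > 0 so the relationship is positive.
|r| = 0.941, which falls in the strong range.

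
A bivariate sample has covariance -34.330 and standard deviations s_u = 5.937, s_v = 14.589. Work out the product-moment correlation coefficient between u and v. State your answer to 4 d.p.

-0.3964

r = Cov(u,v) / (s_u · s_v) = -34.330 / (5.937 × 14.589)
  = -34.330 / 86.6149 ≈ -0.3964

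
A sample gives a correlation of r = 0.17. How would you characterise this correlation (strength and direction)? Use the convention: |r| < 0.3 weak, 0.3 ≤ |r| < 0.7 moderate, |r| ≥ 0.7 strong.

r = 0.17 > 0 so the relationship is positive.
|r| = 0.17, which falls in the weak range.

weak positive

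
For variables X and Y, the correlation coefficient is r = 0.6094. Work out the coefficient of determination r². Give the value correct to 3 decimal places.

r² = (0.6094)² = 0.371

0.371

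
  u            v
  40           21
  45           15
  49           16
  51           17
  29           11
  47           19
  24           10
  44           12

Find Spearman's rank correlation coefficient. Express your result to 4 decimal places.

Rank u: 3, 5, 7, 8, 2, 6, 1, 4
Rank v: 8, 4, 5, 6, 2, 7, 1, 3
d = rank(u) − rank(v): -5, 1, 2, 2, 0, -1, 0, 1; Σd² = 36
ρ = 1 − 6Σd² / [n(n²−1)] = 1 − 6×36 / (8×63) = 1 − 216/504 ≈ 0.5714

0.5714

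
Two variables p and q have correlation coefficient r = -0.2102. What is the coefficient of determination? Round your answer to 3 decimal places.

0.044

r² = (-0.2102)² = 0.044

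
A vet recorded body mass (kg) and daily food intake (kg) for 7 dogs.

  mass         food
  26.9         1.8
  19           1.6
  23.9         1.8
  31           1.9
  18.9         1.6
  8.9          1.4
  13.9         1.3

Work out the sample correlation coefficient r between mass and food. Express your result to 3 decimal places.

0.936

n = 7, Σx = 142.5, Σy = 11.4, Σx² = 3246.45, Σy² = 18.86, Σxy = 241.51
nΣxy − ΣxΣy = 1690.57 − 1624.5 = 66.07
nΣx² − (Σx)² = 22725.15 − 20306.25 = 2418.9; nΣy² − (Σy)² = 132.02 − 129.96 = 2.06
r = 66.07 / √(2418.9 × 2.06) = 66.07 / 70.5899 ≈ 0.936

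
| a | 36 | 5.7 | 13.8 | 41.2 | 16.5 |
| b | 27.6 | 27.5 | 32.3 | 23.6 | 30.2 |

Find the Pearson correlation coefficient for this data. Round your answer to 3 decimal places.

n = 5, Σa = 113.2, Σb = 141.2, Σa² = 3488.62, Σb² = 4030.3, Σab = 3066.71
nΣab − ΣaΣb = 15333.55 − 15983.84 = -650.29
nΣa² − (Σa)² = 17443.1 − 12814.24 = 4628.86; nΣb² − (Σb)² = 20151.5 − 19937.44 = 214.06
r = -650.29 / √(4628.86 × 214.06) = -650.29 / 995.4164 ≈ -0.653

-0.653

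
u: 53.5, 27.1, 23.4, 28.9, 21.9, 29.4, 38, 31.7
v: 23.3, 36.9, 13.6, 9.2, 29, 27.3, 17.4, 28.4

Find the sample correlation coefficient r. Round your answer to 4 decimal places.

n = 8, Σu = 253.9, Σv = 185.1, Σu² = 8772.29, Σv² = 4869.71, Σuv = 5829.86
nΣuv − ΣuΣv = 46638.88 − 46996.89 = -358.01
nΣu² − (Σu)² = 70178.32 − 64465.21 = 5713.11; nΣv² − (Σv)² = 38957.68 − 34262.01 = 4695.67
r = -358.01 / √(5713.11 × 4695.67) = -358.01 / 5179.4671 ≈ -0.0691

-0.0691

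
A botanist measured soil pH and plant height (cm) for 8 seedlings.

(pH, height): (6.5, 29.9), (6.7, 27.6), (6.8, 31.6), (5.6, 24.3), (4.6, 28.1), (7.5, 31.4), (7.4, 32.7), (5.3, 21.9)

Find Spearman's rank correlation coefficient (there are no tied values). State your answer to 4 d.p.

0.7381

Rank pH: 4, 5, 6, 3, 1, 8, 7, 2
Rank height: 5, 3, 7, 2, 4, 6, 8, 1
d = rank(pH) − rank(height): -1, 2, -1, 1, -3, 2, -1, 1; Σd² = 22
ρ = 1 − 6Σd² / [n(n²−1)] = 1 − 6×22 / (8×63) = 1 − 132/504 ≈ 0.7381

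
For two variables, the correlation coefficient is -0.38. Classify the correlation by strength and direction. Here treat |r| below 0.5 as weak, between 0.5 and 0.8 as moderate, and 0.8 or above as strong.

r = -0.38 < 0 so the relationship is negative.
|r| = 0.38, which falls in the weak range.

weak negative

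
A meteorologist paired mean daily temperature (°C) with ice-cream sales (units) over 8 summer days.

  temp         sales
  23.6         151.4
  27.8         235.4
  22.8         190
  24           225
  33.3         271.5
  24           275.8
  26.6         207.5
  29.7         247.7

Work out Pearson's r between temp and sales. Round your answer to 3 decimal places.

n = 8, Σx = 211.8, Σy = 1804.3, Σx² = 5700.18, Σy² = 419249.55, Σxy = 48385.5
nΣxy − ΣxΣy = 387084 − 382150.74 = 4933.26
nΣx² − (Σx)² = 45601.44 − 44859.24 = 742.2; nΣy² − (Σy)² = 3353996.4 − 3255498.49 = 98497.91
r = 4933.26 / √(742.2 × 98497.91) = 4933.26 / 8550.1549 ≈ 0.577

0.577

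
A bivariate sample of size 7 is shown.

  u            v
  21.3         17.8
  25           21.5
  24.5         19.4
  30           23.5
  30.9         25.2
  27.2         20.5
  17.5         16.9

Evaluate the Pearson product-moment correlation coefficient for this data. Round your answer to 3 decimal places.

0.945

n = 7, Σu = 176.4, Σv = 144.8, Σu² = 4579.84, Σv² = 3048.6, Σuv = 3728.97
nΣuv − ΣuΣv = 26102.79 − 25542.72 = 560.07
nΣu² − (Σu)² = 32058.88 − 31116.96 = 941.92; nΣv² − (Σv)² = 21340.2 − 20967.04 = 373.16
r = 560.07 / √(941.92 × 373.16) = 560.07 / 592.8633 ≈ 0.945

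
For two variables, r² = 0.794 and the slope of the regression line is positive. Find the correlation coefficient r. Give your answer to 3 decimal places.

|r| = √0.794 = 0.891
The association is positive, so r = 0.891.

0.891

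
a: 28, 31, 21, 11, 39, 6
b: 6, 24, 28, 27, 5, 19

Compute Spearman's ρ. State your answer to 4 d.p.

Rank a: 4, 5, 3, 2, 6, 1
Rank b: 2, 4, 6, 5, 1, 3
d = rank(a) − rank(b): 2, 1, -3, -3, 5, -2; Σd² = 52
ρ = 1 − 6Σd² / [n(n²−1)] = 1 − 6×52 / (6×35) = 1 − 312/210 ≈ -0.4857

-0.4857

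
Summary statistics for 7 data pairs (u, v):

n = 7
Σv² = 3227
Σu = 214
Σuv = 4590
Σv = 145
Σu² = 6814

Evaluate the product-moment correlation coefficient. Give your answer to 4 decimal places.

0.6378

r = (nΣuv − ΣuΣv) / √[(nΣu² − (Σu)²)(nΣv² − (Σv)²)]
Numerator: 7×4590 − 214×145 = 1100
Denominator: √[(47698 − 45796)(22589 − 21025)] = √[1902 × 1564] = 1724.7400
r = 1100 / 1724.7400 ≈ 0.6378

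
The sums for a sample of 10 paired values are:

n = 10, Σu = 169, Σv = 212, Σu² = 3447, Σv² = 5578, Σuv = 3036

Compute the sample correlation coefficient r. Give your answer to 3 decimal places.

-0.683

r = (nΣuv − ΣuΣv) / √[(nΣu² − (Σu)²)(nΣv² − (Σv)²)]
Numerator: 10×3036 − 169×212 = -5468
Denominator: √[(34470 − 28561)(55780 − 44944)] = √[5909 × 10836] = 8001.8700
r = -5468 / 8001.8700 ≈ -0.683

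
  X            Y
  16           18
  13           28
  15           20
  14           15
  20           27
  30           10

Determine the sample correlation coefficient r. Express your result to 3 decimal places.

-0.553

n = 6, ΣX = 108, ΣY = 118, ΣX² = 2146, ΣY² = 2562, ΣXY = 2002
nΣXY − ΣXΣY = 12012 − 12744 = -732
nΣX² − (ΣX)² = 12876 − 11664 = 1212; nΣY² − (ΣY)² = 15372 − 13924 = 1448
r = -732 / √(1212 × 1448) = -732 / 1324.7551 ≈ -0.553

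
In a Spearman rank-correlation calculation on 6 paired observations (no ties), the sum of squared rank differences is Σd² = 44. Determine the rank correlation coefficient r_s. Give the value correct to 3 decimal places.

-0.257

ρ = 1 − 6Σd² / [n(n²−1)] = 1 − 6×44 / (6×35)
  = 1 − 264/210 = 1 − 1.2571 ≈ -0.257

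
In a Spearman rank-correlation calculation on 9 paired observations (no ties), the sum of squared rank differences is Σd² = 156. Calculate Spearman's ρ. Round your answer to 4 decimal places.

-0.3000

ρ = 1 − 6Σd² / [n(n²−1)] = 1 − 6×156 / (9×80)
  = 1 − 936/720 = 1 − 1.30000 ≈ -0.3000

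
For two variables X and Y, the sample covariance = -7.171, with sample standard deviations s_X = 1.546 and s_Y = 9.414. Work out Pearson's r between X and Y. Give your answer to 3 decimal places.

r = Cov(X,Y) / (s_X · s_Y) = -7.171 / (1.546 × 9.414)
  = -7.171 / 14.5540 ≈ -0.493

-0.493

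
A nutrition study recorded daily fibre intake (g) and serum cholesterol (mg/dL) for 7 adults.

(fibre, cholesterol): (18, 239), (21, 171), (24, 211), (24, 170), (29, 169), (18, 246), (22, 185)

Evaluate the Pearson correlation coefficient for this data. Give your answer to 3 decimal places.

-0.729

n = 7, Σx = 156, Σy = 1391, Σx² = 3566, Σy² = 283085, Σxy = 30436
nΣxy − ΣxΣy = 213052 − 216996 = -3944
nΣx² − (Σx)² = 24962 − 24336 = 626; nΣy² − (Σy)² = 1981595 − 1934881 = 46714
r = -3944 / √(626 × 46714) = -3944 / 5407.6764 ≈ -0.729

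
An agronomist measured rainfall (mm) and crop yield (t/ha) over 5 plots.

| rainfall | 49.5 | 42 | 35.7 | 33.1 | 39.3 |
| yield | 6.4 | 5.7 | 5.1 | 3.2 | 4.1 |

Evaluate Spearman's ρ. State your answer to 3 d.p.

0.900

Rank rainfall: 5, 4, 2, 1, 3
Rank yield: 5, 4, 3, 1, 2
d = rank(rainfall) − rank(yield): 0, 0, -1, 0, 1; Σd² = 2
ρ = 1 − 6Σd² / [n(n²−1)] = 1 − 6×2 / (5×24) = 1 − 12/120 ≈ 0.900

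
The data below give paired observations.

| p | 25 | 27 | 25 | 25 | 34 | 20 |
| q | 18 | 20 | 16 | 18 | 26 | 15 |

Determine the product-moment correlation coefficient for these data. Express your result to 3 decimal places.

0.962

n = 6, Σp = 156, Σq = 113, Σp² = 4160, Σq² = 2205, Σpq = 3024
nΣpq − ΣpΣq = 18144 − 17628 = 516
nΣp² − (Σp)² = 24960 − 24336 = 624; nΣq² − (Σq)² = 13230 − 12769 = 461
r = 516 / √(624 × 461) = 516 / 536.3432 ≈ 0.962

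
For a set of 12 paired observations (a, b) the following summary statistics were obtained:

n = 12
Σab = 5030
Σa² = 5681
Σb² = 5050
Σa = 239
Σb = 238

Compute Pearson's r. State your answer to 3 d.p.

0.526

r = (nΣab − ΣaΣb) / √[(nΣa² − (Σa)²)(nΣb² − (Σb)²)]
Numerator: 12×5030 − 239×238 = 3478
Denominator: √[(68172 − 57121)(60600 − 56644)] = √[11051 × 3956] = 6611.9404
r = 3478 / 6611.9404 ≈ 0.526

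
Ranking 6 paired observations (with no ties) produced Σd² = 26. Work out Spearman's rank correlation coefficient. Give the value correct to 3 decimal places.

0.257

ρ = 1 − 6Σd² / [n(n²−1)] = 1 − 6×26 / (6×35)
  = 1 − 156/210 = 1 − 0.7429 ≈ 0.257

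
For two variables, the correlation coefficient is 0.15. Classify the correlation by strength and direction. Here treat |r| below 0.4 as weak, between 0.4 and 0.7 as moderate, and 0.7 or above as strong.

weak positive

r = 0.15 > 0 so the relationship is positive.
|r| = 0.15, which falls in the weak range.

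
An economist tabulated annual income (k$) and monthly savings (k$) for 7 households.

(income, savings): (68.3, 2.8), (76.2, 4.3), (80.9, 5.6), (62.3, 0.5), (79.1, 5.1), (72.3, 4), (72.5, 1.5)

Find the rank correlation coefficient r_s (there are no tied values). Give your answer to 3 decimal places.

0.893

Rank income: 2, 5, 7, 1, 6, 3, 4
Rank savings: 3, 5, 7, 1, 6, 4, 2
d = rank(income) − rank(savings): -1, 0, 0, 0, 0, -1, 2; Σd² = 6
ρ = 1 − 6Σd² / [n(n²−1)] = 1 − 6×6 / (7×48) = 1 − 36/336 ≈ 0.893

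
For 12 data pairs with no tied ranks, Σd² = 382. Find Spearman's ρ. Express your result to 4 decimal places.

ρ = 1 − 6Σd² / [n(n²−1)] = 1 − 6×382 / (12×143)
  = 1 − 2292/1716 = 1 − 1.33566 ≈ -0.3357

-0.3357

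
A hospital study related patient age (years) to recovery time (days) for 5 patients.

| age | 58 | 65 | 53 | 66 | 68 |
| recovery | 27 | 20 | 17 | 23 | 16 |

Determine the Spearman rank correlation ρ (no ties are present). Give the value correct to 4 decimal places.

-0.3000

Rank age: 2, 3, 1, 4, 5
Rank recovery: 5, 3, 2, 4, 1
d = rank(age) − rank(recovery): -3, 0, -1, 0, 4; Σd² = 26
ρ = 1 − 6Σd² / [n(n²−1)] = 1 − 6×26 / (5×24) = 1 − 156/120 ≈ -0.3000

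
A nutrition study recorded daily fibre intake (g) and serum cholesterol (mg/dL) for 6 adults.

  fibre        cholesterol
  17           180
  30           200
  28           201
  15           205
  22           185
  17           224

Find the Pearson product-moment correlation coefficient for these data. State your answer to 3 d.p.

-0.105

n = 6, Σx = 129, Σy = 1195, Σx² = 2971, Σy² = 239227, Σxy = 25641
nΣxy − ΣxΣy = 153846 − 154155 = -309
nΣx² − (Σx)² = 17826 − 16641 = 1185; nΣy² − (Σy)² = 1435362 − 1428025 = 7337
r = -309 / √(1185 × 7337) = -309 / 2948.6175 ≈ -0.105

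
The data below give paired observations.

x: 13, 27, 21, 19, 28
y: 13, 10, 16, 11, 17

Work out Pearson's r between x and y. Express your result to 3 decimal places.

n = 5, Σx = 108, Σy = 67, Σx² = 2484, Σy² = 935, Σxy = 1460
nΣxy − ΣxΣy = 7300 − 7236 = 64
nΣx² − (Σx)² = 12420 − 11664 = 756; nΣy² − (Σy)² = 4675 − 4489 = 186
r = 64 / √(756 × 186) = 64 / 374.9880 ≈ 0.171

0.171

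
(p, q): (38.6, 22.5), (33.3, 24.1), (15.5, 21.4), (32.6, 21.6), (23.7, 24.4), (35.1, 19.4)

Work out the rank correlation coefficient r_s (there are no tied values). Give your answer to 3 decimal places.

Rank p: 6, 4, 1, 3, 2, 5
Rank q: 4, 5, 2, 3, 6, 1
d = rank(p) − rank(q): 2, -1, -1, 0, -4, 4; Σd² = 38
ρ = 1 − 6Σd² / [n(n²−1)] = 1 − 6×38 / (6×35) = 1 − 228/210 ≈ -0.086

-0.086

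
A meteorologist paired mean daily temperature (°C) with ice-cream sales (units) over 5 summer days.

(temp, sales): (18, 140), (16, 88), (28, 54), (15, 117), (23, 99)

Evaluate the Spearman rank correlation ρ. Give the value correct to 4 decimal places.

Rank temp: 3, 2, 5, 1, 4
Rank sales: 5, 2, 1, 4, 3
d = rank(temp) − rank(sales): -2, 0, 4, -3, 1; Σd² = 30
ρ = 1 − 6Σd² / [n(n²−1)] = 1 − 6×30 / (5×24) = 1 − 180/120 ≈ -0.5000

-0.5000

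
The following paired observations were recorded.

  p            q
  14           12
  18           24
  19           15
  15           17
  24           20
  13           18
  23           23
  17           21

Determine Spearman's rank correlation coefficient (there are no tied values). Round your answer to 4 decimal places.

0.4286

Rank p: 2, 5, 6, 3, 8, 1, 7, 4
Rank q: 1, 8, 2, 3, 5, 4, 7, 6
d = rank(p) − rank(q): 1, -3, 4, 0, 3, -3, 0, -2; Σd² = 48
ρ = 1 − 6Σd² / [n(n²−1)] = 1 − 6×48 / (8×63) = 1 − 288/504 ≈ 0.4286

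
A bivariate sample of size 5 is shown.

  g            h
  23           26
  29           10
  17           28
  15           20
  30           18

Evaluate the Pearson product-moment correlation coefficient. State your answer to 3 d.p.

-0.628

n = 5, Σg = 114, Σh = 102, Σg² = 2784, Σh² = 2284, Σgh = 2204
nΣgh − ΣgΣh = 11020 − 11628 = -608
nΣg² − (Σg)² = 13920 − 12996 = 924; nΣh² − (Σh)² = 11420 − 10404 = 1016
r = -608 / √(924 × 1016) = -608 / 968.9087 ≈ -0.628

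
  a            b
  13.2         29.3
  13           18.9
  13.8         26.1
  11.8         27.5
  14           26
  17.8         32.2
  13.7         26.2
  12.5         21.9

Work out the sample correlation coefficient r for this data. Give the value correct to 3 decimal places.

0.593

n = 8, Σa = 109.8, Σb = 208.1, Σa² = 1529.7, Σb² = 5532.05, Σab = 2886.99
nΣab − ΣaΣb = 23095.92 − 22849.38 = 246.54
nΣa² − (Σa)² = 12237.6 − 12056.04 = 181.56; nΣb² − (Σb)² = 44256.4 − 43305.61 = 950.79
r = 246.54 / √(181.56 × 950.79) = 246.54 / 415.4822 ≈ 0.593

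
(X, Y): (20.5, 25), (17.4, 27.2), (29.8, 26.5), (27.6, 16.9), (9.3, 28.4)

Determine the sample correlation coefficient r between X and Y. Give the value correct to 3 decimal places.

n = 5, ΣX = 104.6, ΣY = 124, ΣX² = 2459.3, ΣY² = 3159.26, ΣXY = 2506.04
nΣXY − ΣXΣY = 12530.2 − 12970.4 = -440.2
nΣX² − (ΣX)² = 12296.5 − 10941.16 = 1355.34; nΣY² − (ΣY)² = 15796.3 − 15376 = 420.3
r = -440.2 / √(1355.34 × 420.3) = -440.2 / 754.7512 ≈ -0.583

-0.583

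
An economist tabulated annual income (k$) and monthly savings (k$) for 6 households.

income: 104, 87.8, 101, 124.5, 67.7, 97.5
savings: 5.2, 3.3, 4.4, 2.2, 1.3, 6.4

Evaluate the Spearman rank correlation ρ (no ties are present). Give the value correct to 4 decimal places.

Rank income: 5, 2, 4, 6, 1, 3
Rank savings: 5, 3, 4, 2, 1, 6
d = rank(income) − rank(savings): 0, -1, 0, 4, 0, -3; Σd² = 26
ρ = 1 − 6Σd² / [n(n²−1)] = 1 − 6×26 / (6×35) = 1 − 156/210 ≈ 0.2571

0.2571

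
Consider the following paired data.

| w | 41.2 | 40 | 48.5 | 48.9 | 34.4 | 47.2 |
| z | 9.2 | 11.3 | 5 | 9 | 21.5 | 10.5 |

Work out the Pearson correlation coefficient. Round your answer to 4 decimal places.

-0.8399

n = 6, Σw = 260.2, Σz = 66.5, Σw² = 11452.1, Σz² = 890.83, Σwz = 2748.84
nΣwz − ΣwΣz = 16493.04 − 17303.3 = -810.26
nΣw² − (Σw)² = 68712.6 − 67704.04 = 1008.56; nΣz² − (Σz)² = 5344.98 − 4422.25 = 922.73
r = -810.26 / √(1008.56 × 922.73) = -810.26 / 964.6909 ≈ -0.8399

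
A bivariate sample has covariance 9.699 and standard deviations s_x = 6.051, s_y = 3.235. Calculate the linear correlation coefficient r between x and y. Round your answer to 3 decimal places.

r = Cov(x,y) / (s_x · s_y) = 9.699 / (6.051 × 3.235)
  = 9.699 / 19.5750 ≈ 0.495

0.495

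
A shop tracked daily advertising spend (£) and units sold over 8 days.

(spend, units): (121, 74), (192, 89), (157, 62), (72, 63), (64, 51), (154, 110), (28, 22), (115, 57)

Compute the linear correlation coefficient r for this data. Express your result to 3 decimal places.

0.802

n = 8, Σx = 903, Σy = 528, Σx² = 123159, Σy² = 39644, Σxy = 67687
nΣxy − ΣxΣy = 541496 − 476784 = 64712
nΣx² − (Σx)² = 985272 − 815409 = 169863; nΣy² − (Σy)² = 317152 − 278784 = 38368
r = 64712 / √(169863 × 38368) = 64712 / 80729.8184 ≈ 0.802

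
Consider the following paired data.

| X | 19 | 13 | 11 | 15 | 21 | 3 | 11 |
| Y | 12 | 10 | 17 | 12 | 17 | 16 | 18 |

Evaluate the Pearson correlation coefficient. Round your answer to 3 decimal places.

n = 7, ΣX = 93, ΣY = 102, ΣX² = 1447, ΣY² = 1546, ΣXY = 1328
nΣXY − ΣXΣY = 9296 − 9486 = -190
nΣX² − (ΣX)² = 10129 − 8649 = 1480; nΣY² − (ΣY)² = 10822 − 10404 = 418
r = -190 / √(1480 × 418) = -190 / 786.5367 ≈ -0.242

-0.242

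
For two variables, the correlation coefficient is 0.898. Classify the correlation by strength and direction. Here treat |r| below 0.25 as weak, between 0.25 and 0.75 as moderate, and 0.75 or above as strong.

r = 0.898 > 0 so the relationship is positive.
|r| = 0.898, which falls in the strong range.

strong positive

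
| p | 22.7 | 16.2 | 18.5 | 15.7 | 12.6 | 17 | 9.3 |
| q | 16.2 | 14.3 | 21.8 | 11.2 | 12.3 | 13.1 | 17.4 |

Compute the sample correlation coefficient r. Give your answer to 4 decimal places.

0.1860

n = 7, Σp = 112, Σq = 106.3, Σp² = 1900.72, Σq² = 1693.27, Σpq = 1718.04
nΣpq − ΣpΣq = 12026.28 − 11905.6 = 120.68
nΣp² − (Σp)² = 13305.04 − 12544 = 761.04; nΣq² − (Σq)² = 11852.89 − 11299.69 = 553.2
r = 120.68 / √(761.04 × 553.2) = 120.68 / 648.8508 ≈ 0.1860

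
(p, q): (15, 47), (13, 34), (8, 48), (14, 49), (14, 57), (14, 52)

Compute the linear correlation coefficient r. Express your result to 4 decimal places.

n = 6, Σp = 78, Σq = 287, Σp² = 1046, Σq² = 14023, Σpq = 3743
nΣpq − ΣpΣq = 22458 − 22386 = 72
nΣp² − (Σp)² = 6276 − 6084 = 192; nΣq² − (Σq)² = 84138 − 82369 = 1769
r = 72 / √(192 × 1769) = 72 / 582.7933 ≈ 0.1235

0.1235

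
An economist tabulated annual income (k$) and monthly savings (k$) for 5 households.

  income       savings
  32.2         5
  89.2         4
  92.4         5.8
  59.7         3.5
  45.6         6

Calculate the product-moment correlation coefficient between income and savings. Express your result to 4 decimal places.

-0.1254

n = 5, Σx = 319.1, Σy = 24.3, Σx² = 23174.69, Σy² = 122.89, Σxy = 1536.27
nΣxy − ΣxΣy = 7681.35 − 7754.13 = -72.78
nΣx² − (Σx)² = 115873.45 − 101824.81 = 14048.64; nΣy² − (Σy)² = 614.45 − 590.49 = 23.96
r = -72.78 / √(14048.64 × 23.96) = -72.78 / 580.1771 ≈ -0.1254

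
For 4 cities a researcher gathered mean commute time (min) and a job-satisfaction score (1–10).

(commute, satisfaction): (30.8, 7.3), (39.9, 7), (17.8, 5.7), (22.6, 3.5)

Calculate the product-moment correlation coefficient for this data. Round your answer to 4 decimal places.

n = 4, Σx = 111.1, Σy = 23.5, Σx² = 3368.25, Σy² = 147.03, Σxy = 684.7
nΣxy − ΣxΣy = 2738.8 − 2610.85 = 127.95
nΣx² − (Σx)² = 13473 − 12343.21 = 1129.79; nΣy² − (Σy)² = 588.12 − 552.25 = 35.87
r = 127.95 / √(1129.79 × 35.87) = 127.95 / 201.3096 ≈ 0.6356

0.6356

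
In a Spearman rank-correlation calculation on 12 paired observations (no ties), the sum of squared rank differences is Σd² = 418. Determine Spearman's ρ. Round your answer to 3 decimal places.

-0.462

ρ = 1 − 6Σd² / [n(n²−1)] = 1 − 6×418 / (12×143)
  = 1 − 2508/1716 = 1 − 1.4615 ≈ -0.462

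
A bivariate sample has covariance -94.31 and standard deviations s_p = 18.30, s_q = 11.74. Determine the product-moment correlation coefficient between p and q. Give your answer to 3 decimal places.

-0.439

r = Cov(p,q) / (s_p · s_q) = -94.31 / (18.30 × 11.74)
  = -94.31 / 214.8420 ≈ -0.439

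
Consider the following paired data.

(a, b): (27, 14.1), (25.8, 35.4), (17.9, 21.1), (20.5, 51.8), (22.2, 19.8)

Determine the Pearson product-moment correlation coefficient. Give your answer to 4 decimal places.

n = 5, Σa = 113.4, Σb = 142.2, Σa² = 2628.14, Σb² = 4972.46, Σab = 3173.17
nΣab − ΣaΣb = 15865.85 − 16125.48 = -259.63
nΣa² − (Σa)² = 13140.7 − 12859.56 = 281.14; nΣb² − (Σb)² = 24862.3 − 20220.84 = 4641.46
r = -259.63 / √(281.14 × 4641.46) = -259.63 / 1142.3222 ≈ -0.2273

-0.2273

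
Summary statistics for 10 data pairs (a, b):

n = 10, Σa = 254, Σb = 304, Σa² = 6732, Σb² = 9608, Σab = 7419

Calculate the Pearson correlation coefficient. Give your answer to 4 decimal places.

r = (nΣab − ΣaΣb) / √[(nΣa² − (Σa)²)(nΣb² − (Σb)²)]
Numerator: 10×7419 − 254×304 = -3026
Denominator: √[(67320 − 64516)(96080 − 92416)] = √[2804 × 3664] = 3205.2856
r = -3026 / 3205.2856 ≈ -0.9441

-0.9441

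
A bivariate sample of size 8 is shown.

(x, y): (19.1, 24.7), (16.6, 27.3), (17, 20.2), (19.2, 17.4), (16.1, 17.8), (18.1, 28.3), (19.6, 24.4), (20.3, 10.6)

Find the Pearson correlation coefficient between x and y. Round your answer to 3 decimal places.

-0.321

n = 8, Σx = 146, Σy = 170.7, Σx² = 2681.08, Σy² = 3891.63, Σxy = 3094.66
nΣxy − ΣxΣy = 24757.28 − 24922.2 = -164.92
nΣx² − (Σx)² = 21448.64 − 21316 = 132.64; nΣy² − (Σy)² = 31133.04 − 29138.49 = 1994.55
r = -164.92 / √(132.64 × 1994.55) = -164.92 / 514.3512 ≈ -0.321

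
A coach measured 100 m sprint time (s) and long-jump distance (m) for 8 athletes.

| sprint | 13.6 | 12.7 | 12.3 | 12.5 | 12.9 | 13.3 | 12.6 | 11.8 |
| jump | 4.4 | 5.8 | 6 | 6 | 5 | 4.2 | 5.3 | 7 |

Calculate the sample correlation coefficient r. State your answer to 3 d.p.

-0.955

n = 8, Σx = 101.7, Σy = 43.7, Σx² = 1295.09, Σy² = 244.73, Σxy = 552.04
nΣxy − ΣxΣy = 4416.32 − 4444.29 = -27.97
nΣx² − (Σx)² = 10360.72 − 10342.89 = 17.83; nΣy² − (Σy)² = 1957.84 − 1909.69 = 48.15
r = -27.97 / √(17.83 × 48.15) = -27.97 / 29.3004 ≈ -0.955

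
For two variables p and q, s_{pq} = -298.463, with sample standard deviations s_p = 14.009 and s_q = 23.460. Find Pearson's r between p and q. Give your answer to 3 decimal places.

-0.908

r = Cov(p,q) / (s_p · s_q) = -298.463 / (14.009 × 23.460)
  = -298.463 / 328.6511 ≈ -0.908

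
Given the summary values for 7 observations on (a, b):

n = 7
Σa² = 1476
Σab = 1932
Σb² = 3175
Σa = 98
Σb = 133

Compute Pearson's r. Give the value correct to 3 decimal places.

r = (nΣab − ΣaΣb) / √[(nΣa² − (Σa)²)(nΣb² − (Σb)²)]
Numerator: 7×1932 − 98×133 = 490
Denominator: √[(10332 − 9604)(22225 − 17689)] = √[728 × 4536] = 1817.1978
r = 490 / 1817.1978 ≈ 0.270

0.270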